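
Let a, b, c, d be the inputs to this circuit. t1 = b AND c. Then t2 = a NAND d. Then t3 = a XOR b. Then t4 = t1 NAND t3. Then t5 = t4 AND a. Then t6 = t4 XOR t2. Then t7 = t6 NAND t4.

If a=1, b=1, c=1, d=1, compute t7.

t1 = 1 AND 1 = 1
t2 = 1 NAND 1 = 0
t3 = 1 XOR 1 = 0
t4 = 1 NAND 0 = 1
t6 = 1 XOR 0 = 1
t7 = 1 NAND 1 = 0

0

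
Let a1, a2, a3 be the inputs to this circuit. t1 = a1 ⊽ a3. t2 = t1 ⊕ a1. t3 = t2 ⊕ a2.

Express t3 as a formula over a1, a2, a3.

t1 = a1 ⊽ a3
t2 = t1 ⊕ a1 = (a1 ⊽ a3) ⊕ a1
t3 = t2 ⊕ a2 = ((a1 ⊽ a3) ⊕ a1) ⊕ a2

((a1 ⊽ a3) ⊕ a1) ⊕ a2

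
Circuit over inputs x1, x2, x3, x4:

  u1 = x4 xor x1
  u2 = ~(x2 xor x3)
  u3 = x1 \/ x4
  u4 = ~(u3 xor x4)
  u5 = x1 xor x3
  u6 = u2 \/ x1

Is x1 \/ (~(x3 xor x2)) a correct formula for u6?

Yes

u2 = ~(x2 xor x3)
u6 = u2 \/ x1 = (~(x2 xor x3)) \/ x1
At x1=0, x2=0, x3=1, x4=0: circuit gives 0, formula gives 0.
At x1=0, x2=0, x3=0, x4=0: circuit gives 1, formula gives 1.
Agrees on all 16 inputs.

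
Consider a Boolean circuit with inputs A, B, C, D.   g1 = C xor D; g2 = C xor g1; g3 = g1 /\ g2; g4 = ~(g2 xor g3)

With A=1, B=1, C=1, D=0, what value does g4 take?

g1 = 1 xor 0 = 1
g2 = 1 xor 1 = 0
g3 = 1 /\ 0 = 0
g4 = ~(0 xor 0) = 1

1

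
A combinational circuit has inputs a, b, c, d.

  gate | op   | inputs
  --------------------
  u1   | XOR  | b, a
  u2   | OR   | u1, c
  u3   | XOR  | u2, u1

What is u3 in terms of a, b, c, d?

u1 = b XOR a
u2 = u1 OR c = (b XOR a) OR c
u3 = u2 XOR u1 = ((b XOR a) OR c) XOR (b XOR a)

((b XOR a) OR c) XOR (b XOR a)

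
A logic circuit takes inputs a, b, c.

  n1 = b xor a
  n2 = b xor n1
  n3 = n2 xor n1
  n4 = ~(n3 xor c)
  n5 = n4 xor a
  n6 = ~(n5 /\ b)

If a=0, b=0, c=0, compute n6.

n1 = 0 xor 0 = 0
n2 = 0 xor 0 = 0
n3 = 0 xor 0 = 0
n4 = ~(0 xor 0) = 1
n5 = 1 xor 0 = 1
n6 = ~(1 /\ 0) = 1

1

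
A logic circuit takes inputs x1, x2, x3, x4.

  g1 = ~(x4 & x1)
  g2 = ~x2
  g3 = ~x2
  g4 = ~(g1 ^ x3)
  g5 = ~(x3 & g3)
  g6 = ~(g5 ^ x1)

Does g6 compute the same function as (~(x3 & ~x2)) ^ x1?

g3 = ~x2
g5 = ~(x3 & g3) = ~(x3 & ~x2)
g6 = ~(g5 ^ x1) = ~((~(x3 & ~x2)) ^ x1)
At x1=0, x2=0, x3=0, x4=0: circuit gives 0, formula gives 1.

No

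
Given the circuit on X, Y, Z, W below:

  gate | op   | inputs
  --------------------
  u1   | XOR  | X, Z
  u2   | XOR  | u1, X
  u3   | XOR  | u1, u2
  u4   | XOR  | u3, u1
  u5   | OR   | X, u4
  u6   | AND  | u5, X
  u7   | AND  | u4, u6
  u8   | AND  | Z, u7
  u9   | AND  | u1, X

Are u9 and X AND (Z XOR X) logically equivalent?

Yes

u1 = X XOR Z
u9 = u1 AND X = (X XOR Z) AND X
At X=0, Y=0, Z=0, W=0: circuit gives 0, formula gives 0.
At X=1, Y=0, Z=0, W=0: circuit gives 1, formula gives 1.
Agrees on all 16 inputs.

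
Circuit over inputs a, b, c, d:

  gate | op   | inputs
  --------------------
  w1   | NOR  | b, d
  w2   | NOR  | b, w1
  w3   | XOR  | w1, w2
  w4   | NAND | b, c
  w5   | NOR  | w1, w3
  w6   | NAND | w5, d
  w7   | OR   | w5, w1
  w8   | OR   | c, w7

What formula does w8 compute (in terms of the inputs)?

c OR (((b NOR d) NOR ((b NOR d) XOR (b NOR (b NOR d)))) OR (b NOR d))

w1 = b NOR d
w2 = b NOR w1 = b NOR (b NOR d)
w3 = w1 XOR w2 = (b NOR d) XOR (b NOR (b NOR d))
w5 = w1 NOR w3 = (b NOR d) NOR ((b NOR d) XOR (b NOR (b NOR d)))
w7 = w5 OR w1 = ((b NOR d) NOR ((b NOR d) XOR (b NOR (b NOR d)))) OR (b NOR d)
w8 = c OR w7 = c OR (((b NOR d) NOR ((b NOR d) XOR (b NOR (b NOR d)))) OR (b NOR d))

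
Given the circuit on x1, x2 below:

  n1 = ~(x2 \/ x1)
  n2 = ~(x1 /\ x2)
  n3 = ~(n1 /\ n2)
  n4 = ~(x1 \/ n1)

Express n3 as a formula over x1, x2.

~((~(x2 \/ x1)) /\ (~(x1 /\ x2)))

n1 = ~(x2 \/ x1)
n2 = ~(x1 /\ x2)
n3 = ~(n1 /\ n2) = ~((~(x2 \/ x1)) /\ (~(x1 /\ x2)))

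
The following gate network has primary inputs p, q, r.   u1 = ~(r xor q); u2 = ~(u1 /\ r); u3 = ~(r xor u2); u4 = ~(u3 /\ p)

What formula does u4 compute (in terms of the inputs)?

u1 = ~(r xor q)
u2 = ~(u1 /\ r) = ~((~(r xor q)) /\ r)
u3 = ~(r xor u2) = ~(r xor (~((~(r xor q)) /\ r)))
u4 = ~(u3 /\ p) = ~((~(r xor (~((~(r xor q)) /\ r)))) /\ p)

~((~(r xor (~((~(r xor q)) /\ r)))) /\ p)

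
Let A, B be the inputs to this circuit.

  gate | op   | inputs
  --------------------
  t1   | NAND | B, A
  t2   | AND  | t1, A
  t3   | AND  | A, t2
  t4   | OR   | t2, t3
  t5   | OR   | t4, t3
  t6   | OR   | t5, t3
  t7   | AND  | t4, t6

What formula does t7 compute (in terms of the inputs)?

(((B NAND A) AND A) OR (A AND ((B NAND A) AND A))) AND (((((B NAND A) AND A) OR (A AND ((B NAND A) AND A))) OR (A AND ((B NAND A) AND A))) OR (A AND ((B NAND A) AND A)))

t1 = B NAND A
t2 = t1 AND A = (B NAND A) AND A
t3 = A AND t2 = A AND ((B NAND A) AND A)
t4 = t2 OR t3 = ((B NAND A) AND A) OR (A AND ((B NAND A) AND A))
t5 = t4 OR t3 = (((B NAND A) AND A) OR (A AND ((B NAND A) AND A))) OR (A AND ((B NAND A) AND A))
t6 = t5 OR t3 = ((((B NAND A) AND A) OR (A AND ((B NAND A) AND A))) OR (A AND ((B NAND A) AND A))) OR (A AND ((B NAND A) AND A))
t7 = t4 AND t6 = (((B NAND A) AND A) OR (A AND ((B NAND A) AND A))) AND (((((B NAND A) AND A) OR (A AND ((B NAND A) AND A))) OR (A AND ((B NAND A) AND A))) OR (A AND ((B NAND A) AND A)))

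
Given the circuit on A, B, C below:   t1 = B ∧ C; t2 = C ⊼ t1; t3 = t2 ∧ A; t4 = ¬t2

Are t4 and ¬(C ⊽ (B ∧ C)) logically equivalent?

No

t1 = B ∧ C
t2 = C ⊼ t1 = C ⊼ (B ∧ C)
t4 = ¬t2 = ¬(C ⊼ (B ∧ C))
At A=0, B=0, C=1: circuit gives 0, formula gives 1.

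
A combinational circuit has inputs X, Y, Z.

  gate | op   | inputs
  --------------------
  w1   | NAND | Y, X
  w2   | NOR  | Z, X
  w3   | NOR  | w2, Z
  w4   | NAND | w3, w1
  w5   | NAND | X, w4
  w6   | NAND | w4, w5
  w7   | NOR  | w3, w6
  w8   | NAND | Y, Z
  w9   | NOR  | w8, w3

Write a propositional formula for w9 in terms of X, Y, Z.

(Y NAND Z) NOR ((Z NOR X) NOR Z)

w2 = Z NOR X
w3 = w2 NOR Z = (Z NOR X) NOR Z
w8 = Y NAND Z
w9 = w8 NOR w3 = (Y NAND Z) NOR ((Z NOR X) NOR Z)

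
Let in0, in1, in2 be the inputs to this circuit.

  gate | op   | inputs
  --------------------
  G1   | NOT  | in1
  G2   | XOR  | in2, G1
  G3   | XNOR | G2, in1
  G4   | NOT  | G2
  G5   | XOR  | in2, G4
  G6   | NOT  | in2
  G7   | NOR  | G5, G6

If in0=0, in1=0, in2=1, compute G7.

1

G1 = NOT 0 = 1
G2 = 1 XOR 1 = 0
G4 = NOT 0 = 1
G5 = 1 XOR 1 = 0
G6 = NOT 1 = 0
G7 = 0 NOR 0 = 1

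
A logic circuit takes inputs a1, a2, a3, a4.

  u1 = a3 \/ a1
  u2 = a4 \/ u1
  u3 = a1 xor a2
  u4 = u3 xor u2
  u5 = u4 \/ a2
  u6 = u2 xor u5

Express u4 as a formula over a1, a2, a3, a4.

u1 = a3 \/ a1
u2 = a4 \/ u1 = a4 \/ (a3 \/ a1)
u3 = a1 xor a2
u4 = u3 xor u2 = (a1 xor a2) xor (a4 \/ (a3 \/ a1))

(a1 xor a2) xor (a4 \/ (a3 \/ a1))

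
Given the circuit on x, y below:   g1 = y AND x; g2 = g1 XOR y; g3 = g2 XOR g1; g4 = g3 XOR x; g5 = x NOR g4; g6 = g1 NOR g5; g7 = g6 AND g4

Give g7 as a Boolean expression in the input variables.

((y AND x) NOR (x NOR ((((y AND x) XOR y) XOR (y AND x)) XOR x))) AND ((((y AND x) XOR y) XOR (y AND x)) XOR x)

g1 = y AND x
g2 = g1 XOR y = (y AND x) XOR y
g3 = g2 XOR g1 = ((y AND x) XOR y) XOR (y AND x)
g4 = g3 XOR x = (((y AND x) XOR y) XOR (y AND x)) XOR x
g5 = x NOR g4 = x NOR ((((y AND x) XOR y) XOR (y AND x)) XOR x)
g6 = g1 NOR g5 = (y AND x) NOR (x NOR ((((y AND x) XOR y) XOR (y AND x)) XOR x))
g7 = g6 AND g4 = ((y AND x) NOR (x NOR ((((y AND x) XOR y) XOR (y AND x)) XOR x))) AND ((((y AND x) XOR y) XOR (y AND x)) XOR x)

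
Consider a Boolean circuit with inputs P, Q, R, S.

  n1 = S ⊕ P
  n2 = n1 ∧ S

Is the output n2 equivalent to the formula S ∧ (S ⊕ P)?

Yes

n1 = S ⊕ P
n2 = n1 ∧ S = (S ⊕ P) ∧ S
At P=0, Q=0, R=0, S=0: circuit gives 0, formula gives 0.
At P=0, Q=0, R=0, S=1: circuit gives 1, formula gives 1.
Agrees on all 16 inputs.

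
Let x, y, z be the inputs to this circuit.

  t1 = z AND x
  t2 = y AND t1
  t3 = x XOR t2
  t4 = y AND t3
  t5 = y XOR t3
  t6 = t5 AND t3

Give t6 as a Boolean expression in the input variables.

t1 = z AND x
t2 = y AND t1 = y AND (z AND x)
t3 = x XOR t2 = x XOR (y AND (z AND x))
t5 = y XOR t3 = y XOR (x XOR (y AND (z AND x)))
t6 = t5 AND t3 = (y XOR (x XOR (y AND (z AND x)))) AND (x XOR (y AND (z AND x)))

(y XOR (x XOR (y AND (z AND x)))) AND (x XOR (y AND (z AND x)))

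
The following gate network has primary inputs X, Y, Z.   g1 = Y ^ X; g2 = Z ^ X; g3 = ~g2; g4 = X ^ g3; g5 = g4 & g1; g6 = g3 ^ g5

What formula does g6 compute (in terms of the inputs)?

g1 = Y ^ X
g2 = Z ^ X
g3 = ~g2 = ~(Z ^ X)
g4 = X ^ g3 = X ^ ~(Z ^ X)
g5 = g4 & g1 = (X ^ ~(Z ^ X)) & (Y ^ X)
g6 = g3 ^ g5 = ~(Z ^ X) ^ ((X ^ ~(Z ^ X)) & (Y ^ X))

~(Z ^ X) ^ ((X ^ ~(Z ^ X)) & (Y ^ X))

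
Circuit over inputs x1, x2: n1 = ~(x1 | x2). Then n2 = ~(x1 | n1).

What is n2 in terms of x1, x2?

n1 = ~(x1 | x2)
n2 = ~(x1 | n1) = ~(x1 | (~(x1 | x2)))

~(x1 | (~(x1 | x2)))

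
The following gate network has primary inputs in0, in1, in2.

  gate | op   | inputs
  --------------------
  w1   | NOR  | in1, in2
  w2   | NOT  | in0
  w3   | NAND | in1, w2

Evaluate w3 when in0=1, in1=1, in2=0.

1

w2 = NOT 1 = 0
w3 = 1 NAND 0 = 1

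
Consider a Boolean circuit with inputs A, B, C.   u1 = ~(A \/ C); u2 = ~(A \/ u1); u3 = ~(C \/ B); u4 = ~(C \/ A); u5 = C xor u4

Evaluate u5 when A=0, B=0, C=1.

1

u4 = ~(1 \/ 0) = 0
u5 = 1 xor 0 = 1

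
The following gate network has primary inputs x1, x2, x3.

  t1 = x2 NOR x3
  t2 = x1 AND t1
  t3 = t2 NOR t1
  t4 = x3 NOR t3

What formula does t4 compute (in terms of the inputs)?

t1 = x2 NOR x3
t2 = x1 AND t1 = x1 AND (x2 NOR x3)
t3 = t2 NOR t1 = (x1 AND (x2 NOR x3)) NOR (x2 NOR x3)
t4 = x3 NOR t3 = x3 NOR ((x1 AND (x2 NOR x3)) NOR (x2 NOR x3))

x3 NOR ((x1 AND (x2 NOR x3)) NOR (x2 NOR x3))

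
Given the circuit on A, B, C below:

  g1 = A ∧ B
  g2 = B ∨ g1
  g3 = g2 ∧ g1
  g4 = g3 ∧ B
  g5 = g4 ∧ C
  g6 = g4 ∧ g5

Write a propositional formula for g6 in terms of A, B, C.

(((B ∨ (A ∧ B)) ∧ (A ∧ B)) ∧ B) ∧ ((((B ∨ (A ∧ B)) ∧ (A ∧ B)) ∧ B) ∧ C)

g1 = A ∧ B
g2 = B ∨ g1 = B ∨ (A ∧ B)
g3 = g2 ∧ g1 = (B ∨ (A ∧ B)) ∧ (A ∧ B)
g4 = g3 ∧ B = ((B ∨ (A ∧ B)) ∧ (A ∧ B)) ∧ B
g5 = g4 ∧ C = (((B ∨ (A ∧ B)) ∧ (A ∧ B)) ∧ B) ∧ C
g6 = g4 ∧ g5 = (((B ∨ (A ∧ B)) ∧ (A ∧ B)) ∧ B) ∧ ((((B ∨ (A ∧ B)) ∧ (A ∧ B)) ∧ B) ∧ C)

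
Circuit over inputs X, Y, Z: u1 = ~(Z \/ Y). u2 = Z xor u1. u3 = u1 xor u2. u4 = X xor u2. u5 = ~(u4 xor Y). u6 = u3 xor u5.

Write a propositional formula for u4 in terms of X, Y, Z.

X xor (Z xor (~(Z \/ Y)))

u1 = ~(Z \/ Y)
u2 = Z xor u1 = Z xor (~(Z \/ Y))
u4 = X xor u2 = X xor (Z xor (~(Z \/ Y)))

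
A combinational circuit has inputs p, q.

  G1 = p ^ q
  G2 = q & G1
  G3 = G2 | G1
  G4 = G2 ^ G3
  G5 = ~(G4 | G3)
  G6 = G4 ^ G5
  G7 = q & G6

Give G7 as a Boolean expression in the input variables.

G1 = p ^ q
G2 = q & G1 = q & (p ^ q)
G3 = G2 | G1 = (q & (p ^ q)) | (p ^ q)
G4 = G2 ^ G3 = (q & (p ^ q)) ^ ((q & (p ^ q)) | (p ^ q))
G5 = ~(G4 | G3) = ~(((q & (p ^ q)) ^ ((q & (p ^ q)) | (p ^ q))) | ((q & (p ^ q)) | (p ^ q)))
G6 = G4 ^ G5 = ((q & (p ^ q)) ^ ((q & (p ^ q)) | (p ^ q))) ^ (~(((q & (p ^ q)) ^ ((q & (p ^ q)) | (p ^ q))) | ((q & (p ^ q)) | (p ^ q))))
G7 = q & G6 = q & (((q & (p ^ q)) ^ ((q & (p ^ q)) | (p ^ q))) ^ (~(((q & (p ^ q)) ^ ((q & (p ^ q)) | (p ^ q))) | ((q & (p ^ q)) | (p ^ q)))))

q & (((q & (p ^ q)) ^ ((q & (p ^ q)) | (p ^ q))) ^ (~(((q & (p ^ q)) ^ ((q & (p ^ q)) | (p ^ q))) | ((q & (p ^ q)) | (p ^ q)))))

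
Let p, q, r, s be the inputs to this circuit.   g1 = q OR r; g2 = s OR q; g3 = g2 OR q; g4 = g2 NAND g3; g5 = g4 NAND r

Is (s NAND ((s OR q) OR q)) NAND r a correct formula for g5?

g2 = s OR q
g3 = g2 OR q = (s OR q) OR q
g4 = g2 NAND g3 = (s OR q) NAND ((s OR q) OR q)
g5 = g4 NAND r = ((s OR q) NAND ((s OR q) OR q)) NAND r
At p=0, q=1, r=1, s=0: circuit gives 1, formula gives 0.

No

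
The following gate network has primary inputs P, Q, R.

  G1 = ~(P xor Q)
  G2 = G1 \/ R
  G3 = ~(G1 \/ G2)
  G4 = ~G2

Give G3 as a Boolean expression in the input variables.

~((~(P xor Q)) \/ ((~(P xor Q)) \/ R))

G1 = ~(P xor Q)
G2 = G1 \/ R = (~(P xor Q)) \/ R
G3 = ~(G1 \/ G2) = ~((~(P xor Q)) \/ ((~(P xor Q)) \/ R))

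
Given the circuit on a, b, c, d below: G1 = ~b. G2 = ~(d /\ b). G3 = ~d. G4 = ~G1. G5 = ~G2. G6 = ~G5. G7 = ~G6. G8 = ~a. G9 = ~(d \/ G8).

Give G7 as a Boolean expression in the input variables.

G2 = ~(d /\ b)
G5 = ~G2 = ~(~(d /\ b))
G6 = ~G5 = ~~(~(d /\ b))
G7 = ~G6 = ~~~(~(d /\ b))

~~~(~(d /\ b))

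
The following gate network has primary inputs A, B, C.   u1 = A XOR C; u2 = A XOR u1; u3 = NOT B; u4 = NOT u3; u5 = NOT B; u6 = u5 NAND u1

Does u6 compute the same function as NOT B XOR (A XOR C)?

No

u1 = A XOR C
u5 = NOT B
u6 = u5 NAND u1 = NOT B NAND (A XOR C)
At A=0, B=1, C=0: circuit gives 1, formula gives 0.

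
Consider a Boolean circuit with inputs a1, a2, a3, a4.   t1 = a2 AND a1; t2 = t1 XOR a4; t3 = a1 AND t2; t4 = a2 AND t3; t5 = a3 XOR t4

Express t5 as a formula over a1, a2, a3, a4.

t1 = a2 AND a1
t2 = t1 XOR a4 = (a2 AND a1) XOR a4
t3 = a1 AND t2 = a1 AND ((a2 AND a1) XOR a4)
t4 = a2 AND t3 = a2 AND (a1 AND ((a2 AND a1) XOR a4))
t5 = a3 XOR t4 = a3 XOR (a2 AND (a1 AND ((a2 AND a1) XOR a4)))

a3 XOR (a2 AND (a1 AND ((a2 AND a1) XOR a4)))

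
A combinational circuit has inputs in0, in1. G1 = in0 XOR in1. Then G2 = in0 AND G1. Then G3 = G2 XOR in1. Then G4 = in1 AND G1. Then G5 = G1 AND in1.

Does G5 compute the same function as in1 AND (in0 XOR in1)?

Yes

G1 = in0 XOR in1
G5 = G1 AND in1 = (in0 XOR in1) AND in1
At in0=0, in1=0: circuit gives 0, formula gives 0.
At in0=0, in1=1: circuit gives 1, formula gives 1.
Agrees on all 4 inputs.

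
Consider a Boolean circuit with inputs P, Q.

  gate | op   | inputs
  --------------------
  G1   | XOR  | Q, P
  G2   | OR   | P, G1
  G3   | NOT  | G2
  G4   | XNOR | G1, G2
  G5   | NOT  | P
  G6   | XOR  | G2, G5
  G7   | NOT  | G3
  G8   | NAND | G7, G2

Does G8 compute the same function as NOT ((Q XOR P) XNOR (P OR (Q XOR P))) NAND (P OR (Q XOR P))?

No

G1 = Q XOR P
G2 = P OR G1 = P OR (Q XOR P)
G3 = NOT G2 = NOT (P OR (Q XOR P))
G7 = NOT G3 = NOT NOT (P OR (Q XOR P))
G8 = G7 NAND G2 = NOT NOT (P OR (Q XOR P)) NAND (P OR (Q XOR P))
At P=0, Q=1: circuit gives 0, formula gives 1.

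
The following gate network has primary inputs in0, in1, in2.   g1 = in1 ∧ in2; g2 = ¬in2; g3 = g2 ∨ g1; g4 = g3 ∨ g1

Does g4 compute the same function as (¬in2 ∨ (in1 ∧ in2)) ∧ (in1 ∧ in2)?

g1 = in1 ∧ in2
g2 = ¬in2
g3 = g2 ∨ g1 = ¬in2 ∨ (in1 ∧ in2)
g4 = g3 ∨ g1 = (¬in2 ∨ (in1 ∧ in2)) ∨ (in1 ∧ in2)
At in0=0, in1=0, in2=0: circuit gives 1, formula gives 0.

No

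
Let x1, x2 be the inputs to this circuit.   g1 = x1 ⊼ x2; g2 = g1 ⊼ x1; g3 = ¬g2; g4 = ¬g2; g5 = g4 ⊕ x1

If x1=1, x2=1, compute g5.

1

g1 = 1 ⊼ 1 = 0
g2 = 0 ⊼ 1 = 1
g4 = ¬1 = 0
g5 = 0 ⊕ 1 = 1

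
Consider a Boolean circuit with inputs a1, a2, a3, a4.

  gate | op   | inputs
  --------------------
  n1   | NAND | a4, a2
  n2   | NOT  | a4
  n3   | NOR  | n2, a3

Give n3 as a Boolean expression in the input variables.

n2 = NOT a4
n3 = n2 NOR a3 = NOT a4 NOR a3

NOT a4 NOR a3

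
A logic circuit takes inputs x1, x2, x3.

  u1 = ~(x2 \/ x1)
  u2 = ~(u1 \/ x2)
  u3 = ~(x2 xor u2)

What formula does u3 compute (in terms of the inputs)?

u1 = ~(x2 \/ x1)
u2 = ~(u1 \/ x2) = ~((~(x2 \/ x1)) \/ x2)
u3 = ~(x2 xor u2) = ~(x2 xor (~((~(x2 \/ x1)) \/ x2)))

~(x2 xor (~((~(x2 \/ x1)) \/ x2)))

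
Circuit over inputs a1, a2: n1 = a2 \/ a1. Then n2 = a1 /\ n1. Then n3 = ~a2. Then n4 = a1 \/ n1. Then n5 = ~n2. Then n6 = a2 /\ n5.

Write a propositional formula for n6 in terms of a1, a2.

n1 = a2 \/ a1
n2 = a1 /\ n1 = a1 /\ (a2 \/ a1)
n5 = ~n2 = ~(a1 /\ (a2 \/ a1))
n6 = a2 /\ n5 = a2 /\ ~(a1 /\ (a2 \/ a1))

a2 /\ ~(a1 /\ (a2 \/ a1))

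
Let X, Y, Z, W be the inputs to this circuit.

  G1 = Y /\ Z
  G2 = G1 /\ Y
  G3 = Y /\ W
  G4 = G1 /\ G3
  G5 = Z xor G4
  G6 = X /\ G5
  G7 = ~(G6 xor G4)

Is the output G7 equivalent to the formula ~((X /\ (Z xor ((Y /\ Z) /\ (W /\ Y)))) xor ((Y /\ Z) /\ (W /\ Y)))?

G1 = Y /\ Z
G3 = Y /\ W
G4 = G1 /\ G3 = (Y /\ Z) /\ (Y /\ W)
G5 = Z xor G4 = Z xor ((Y /\ Z) /\ (Y /\ W))
G6 = X /\ G5 = X /\ (Z xor ((Y /\ Z) /\ (Y /\ W)))
G7 = ~(G6 xor G4) = ~((X /\ (Z xor ((Y /\ Z) /\ (Y /\ W)))) xor ((Y /\ Z) /\ (Y /\ W)))
At X=0, Y=1, Z=1, W=1: circuit gives 0, formula gives 0.
At X=0, Y=0, Z=0, W=0: circuit gives 1, formula gives 1.
Agrees on all 16 inputs.

Yes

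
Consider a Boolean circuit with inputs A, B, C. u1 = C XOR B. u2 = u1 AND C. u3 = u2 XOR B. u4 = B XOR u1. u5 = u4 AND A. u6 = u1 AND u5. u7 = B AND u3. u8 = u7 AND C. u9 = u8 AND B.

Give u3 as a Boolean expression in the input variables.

((C XOR B) AND C) XOR B

u1 = C XOR B
u2 = u1 AND C = (C XOR B) AND C
u3 = u2 XOR B = ((C XOR B) AND C) XOR B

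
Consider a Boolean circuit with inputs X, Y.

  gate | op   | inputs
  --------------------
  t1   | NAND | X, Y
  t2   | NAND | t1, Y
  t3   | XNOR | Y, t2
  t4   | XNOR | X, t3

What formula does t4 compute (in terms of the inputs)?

t1 = X NAND Y
t2 = t1 NAND Y = (X NAND Y) NAND Y
t3 = Y XNOR t2 = Y XNOR ((X NAND Y) NAND Y)
t4 = X XNOR t3 = X XNOR (Y XNOR ((X NAND Y) NAND Y))

X XNOR (Y XNOR ((X NAND Y) NAND Y))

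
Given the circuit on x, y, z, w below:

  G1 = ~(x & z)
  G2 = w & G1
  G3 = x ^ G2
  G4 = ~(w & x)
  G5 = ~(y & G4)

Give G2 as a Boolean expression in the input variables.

w & (~(x & z))

G1 = ~(x & z)
G2 = w & G1 = w & (~(x & z))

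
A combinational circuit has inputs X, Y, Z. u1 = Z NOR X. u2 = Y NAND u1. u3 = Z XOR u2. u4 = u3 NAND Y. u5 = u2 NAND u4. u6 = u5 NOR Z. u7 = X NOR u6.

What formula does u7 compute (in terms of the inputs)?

u1 = Z NOR X
u2 = Y NAND u1 = Y NAND (Z NOR X)
u3 = Z XOR u2 = Z XOR (Y NAND (Z NOR X))
u4 = u3 NAND Y = (Z XOR (Y NAND (Z NOR X))) NAND Y
u5 = u2 NAND u4 = (Y NAND (Z NOR X)) NAND ((Z XOR (Y NAND (Z NOR X))) NAND Y)
u6 = u5 NOR Z = ((Y NAND (Z NOR X)) NAND ((Z XOR (Y NAND (Z NOR X))) NAND Y)) NOR Z
u7 = X NOR u6 = X NOR (((Y NAND (Z NOR X)) NAND ((Z XOR (Y NAND (Z NOR X))) NAND Y)) NOR Z)

X NOR (((Y NAND (Z NOR X)) NAND ((Z XOR (Y NAND (Z NOR X))) NAND Y)) NOR Z)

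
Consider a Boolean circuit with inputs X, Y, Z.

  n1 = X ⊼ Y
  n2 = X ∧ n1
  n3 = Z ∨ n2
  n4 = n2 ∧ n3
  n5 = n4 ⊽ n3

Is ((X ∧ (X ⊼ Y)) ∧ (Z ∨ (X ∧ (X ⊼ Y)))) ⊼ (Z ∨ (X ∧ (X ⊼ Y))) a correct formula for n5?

No

n1 = X ⊼ Y
n2 = X ∧ n1 = X ∧ (X ⊼ Y)
n3 = Z ∨ n2 = Z ∨ (X ∧ (X ⊼ Y))
n4 = n2 ∧ n3 = (X ∧ (X ⊼ Y)) ∧ (Z ∨ (X ∧ (X ⊼ Y)))
n5 = n4 ⊽ n3 = ((X ∧ (X ⊼ Y)) ∧ (Z ∨ (X ∧ (X ⊼ Y)))) ⊽ (Z ∨ (X ∧ (X ⊼ Y)))
At X=0, Y=0, Z=1: circuit gives 0, formula gives 1.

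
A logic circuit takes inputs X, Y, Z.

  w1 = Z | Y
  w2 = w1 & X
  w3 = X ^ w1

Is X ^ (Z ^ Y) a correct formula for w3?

No

w1 = Z | Y
w3 = X ^ w1 = X ^ (Z | Y)
At X=0, Y=1, Z=1: circuit gives 1, formula gives 0.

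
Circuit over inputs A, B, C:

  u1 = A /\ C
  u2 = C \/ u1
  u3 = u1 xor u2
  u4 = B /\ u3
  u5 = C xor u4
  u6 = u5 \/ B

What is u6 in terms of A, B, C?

u1 = A /\ C
u2 = C \/ u1 = C \/ (A /\ C)
u3 = u1 xor u2 = (A /\ C) xor (C \/ (A /\ C))
u4 = B /\ u3 = B /\ ((A /\ C) xor (C \/ (A /\ C)))
u5 = C xor u4 = C xor (B /\ ((A /\ C) xor (C \/ (A /\ C))))
u6 = u5 \/ B = (C xor (B /\ ((A /\ C) xor (C \/ (A /\ C))))) \/ B

(C xor (B /\ ((A /\ C) xor (C \/ (A /\ C))))) \/ B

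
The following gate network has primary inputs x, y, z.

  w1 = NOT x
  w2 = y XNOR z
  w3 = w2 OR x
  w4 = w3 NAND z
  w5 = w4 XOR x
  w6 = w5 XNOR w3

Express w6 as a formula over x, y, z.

((((y XNOR z) OR x) NAND z) XOR x) XNOR ((y XNOR z) OR x)

w2 = y XNOR z
w3 = w2 OR x = (y XNOR z) OR x
w4 = w3 NAND z = ((y XNOR z) OR x) NAND z
w5 = w4 XOR x = (((y XNOR z) OR x) NAND z) XOR x
w6 = w5 XNOR w3 = ((((y XNOR z) OR x) NAND z) XOR x) XNOR ((y XNOR z) OR x)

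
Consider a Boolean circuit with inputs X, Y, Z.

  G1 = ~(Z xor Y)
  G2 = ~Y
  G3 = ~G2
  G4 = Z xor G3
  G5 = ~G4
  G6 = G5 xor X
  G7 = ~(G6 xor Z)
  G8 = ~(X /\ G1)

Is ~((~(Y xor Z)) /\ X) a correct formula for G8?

Yes

G1 = ~(Z xor Y)
G8 = ~(X /\ G1) = ~(X /\ (~(Z xor Y)))
At X=1, Y=0, Z=0: circuit gives 0, formula gives 0.
At X=0, Y=0, Z=0: circuit gives 1, formula gives 1.
Agrees on all 8 inputs.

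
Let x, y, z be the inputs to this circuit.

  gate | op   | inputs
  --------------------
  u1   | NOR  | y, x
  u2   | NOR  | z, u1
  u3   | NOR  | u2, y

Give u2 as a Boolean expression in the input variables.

z NOR (y NOR x)

u1 = y NOR x
u2 = z NOR u1 = z NOR (y NOR x)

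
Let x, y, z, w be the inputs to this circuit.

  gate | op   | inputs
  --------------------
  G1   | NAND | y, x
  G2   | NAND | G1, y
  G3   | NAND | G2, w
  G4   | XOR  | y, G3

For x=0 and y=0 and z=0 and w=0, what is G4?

G1 = 0 NAND 0 = 1
G2 = 1 NAND 0 = 1
G3 = 1 NAND 0 = 1
G4 = 0 XOR 1 = 1

1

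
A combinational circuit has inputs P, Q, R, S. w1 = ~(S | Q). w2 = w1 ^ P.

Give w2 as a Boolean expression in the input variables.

w1 = ~(S | Q)
w2 = w1 ^ P = (~(S | Q)) ^ P

(~(S | Q)) ^ P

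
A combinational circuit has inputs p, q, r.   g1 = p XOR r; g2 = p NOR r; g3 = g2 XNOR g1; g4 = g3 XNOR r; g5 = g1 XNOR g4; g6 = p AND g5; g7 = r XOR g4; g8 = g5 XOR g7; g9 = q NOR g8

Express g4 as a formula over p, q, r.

g1 = p XOR r
g2 = p NOR r
g3 = g2 XNOR g1 = (p NOR r) XNOR (p XOR r)
g4 = g3 XNOR r = ((p NOR r) XNOR (p XOR r)) XNOR r

((p NOR r) XNOR (p XOR r)) XNOR r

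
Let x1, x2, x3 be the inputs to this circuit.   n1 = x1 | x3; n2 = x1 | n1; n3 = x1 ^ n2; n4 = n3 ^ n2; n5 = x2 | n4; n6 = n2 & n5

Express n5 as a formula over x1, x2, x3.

n1 = x1 | x3
n2 = x1 | n1 = x1 | (x1 | x3)
n3 = x1 ^ n2 = x1 ^ (x1 | (x1 | x3))
n4 = n3 ^ n2 = (x1 ^ (x1 | (x1 | x3))) ^ (x1 | (x1 | x3))
n5 = x2 | n4 = x2 | ((x1 ^ (x1 | (x1 | x3))) ^ (x1 | (x1 | x3)))

x2 | ((x1 ^ (x1 | (x1 | x3))) ^ (x1 | (x1 | x3)))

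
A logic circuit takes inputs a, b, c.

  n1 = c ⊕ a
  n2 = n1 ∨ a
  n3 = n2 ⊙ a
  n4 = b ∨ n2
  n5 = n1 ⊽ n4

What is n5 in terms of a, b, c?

(c ⊕ a) ⊽ (b ∨ ((c ⊕ a) ∨ a))

n1 = c ⊕ a
n2 = n1 ∨ a = (c ⊕ a) ∨ a
n4 = b ∨ n2 = b ∨ ((c ⊕ a) ∨ a)
n5 = n1 ⊽ n4 = (c ⊕ a) ⊽ (b ∨ ((c ⊕ a) ∨ a))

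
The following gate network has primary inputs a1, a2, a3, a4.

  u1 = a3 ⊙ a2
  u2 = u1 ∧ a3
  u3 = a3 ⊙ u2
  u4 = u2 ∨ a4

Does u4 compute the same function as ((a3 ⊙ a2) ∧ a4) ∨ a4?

No

u1 = a3 ⊙ a2
u2 = u1 ∧ a3 = (a3 ⊙ a2) ∧ a3
u4 = u2 ∨ a4 = ((a3 ⊙ a2) ∧ a3) ∨ a4
At a1=0, a2=1, a3=1, a4=0: circuit gives 1, formula gives 0.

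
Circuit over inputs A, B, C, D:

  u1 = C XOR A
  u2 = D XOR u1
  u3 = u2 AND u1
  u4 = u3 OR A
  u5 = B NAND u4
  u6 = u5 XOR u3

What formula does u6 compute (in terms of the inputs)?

(B NAND (((D XOR (C XOR A)) AND (C XOR A)) OR A)) XOR ((D XOR (C XOR A)) AND (C XOR A))

u1 = C XOR A
u2 = D XOR u1 = D XOR (C XOR A)
u3 = u2 AND u1 = (D XOR (C XOR A)) AND (C XOR A)
u4 = u3 OR A = ((D XOR (C XOR A)) AND (C XOR A)) OR A
u5 = B NAND u4 = B NAND (((D XOR (C XOR A)) AND (C XOR A)) OR A)
u6 = u5 XOR u3 = (B NAND (((D XOR (C XOR A)) AND (C XOR A)) OR A)) XOR ((D XOR (C XOR A)) AND (C XOR A))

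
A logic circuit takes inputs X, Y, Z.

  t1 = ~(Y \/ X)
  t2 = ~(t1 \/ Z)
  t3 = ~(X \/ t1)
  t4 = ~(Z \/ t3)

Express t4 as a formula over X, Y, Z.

~(Z \/ (~(X \/ (~(Y \/ X)))))

t1 = ~(Y \/ X)
t3 = ~(X \/ t1) = ~(X \/ (~(Y \/ X)))
t4 = ~(Z \/ t3) = ~(Z \/ (~(X \/ (~(Y \/ X)))))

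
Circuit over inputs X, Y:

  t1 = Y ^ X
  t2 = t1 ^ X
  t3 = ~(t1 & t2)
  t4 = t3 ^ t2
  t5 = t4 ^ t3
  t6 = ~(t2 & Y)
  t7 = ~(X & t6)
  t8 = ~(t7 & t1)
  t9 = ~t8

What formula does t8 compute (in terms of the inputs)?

~((~(X & (~(((Y ^ X) ^ X) & Y)))) & (Y ^ X))

t1 = Y ^ X
t2 = t1 ^ X = (Y ^ X) ^ X
t6 = ~(t2 & Y) = ~(((Y ^ X) ^ X) & Y)
t7 = ~(X & t6) = ~(X & (~(((Y ^ X) ^ X) & Y)))
t8 = ~(t7 & t1) = ~((~(X & (~(((Y ^ X) ^ X) & Y)))) & (Y ^ X))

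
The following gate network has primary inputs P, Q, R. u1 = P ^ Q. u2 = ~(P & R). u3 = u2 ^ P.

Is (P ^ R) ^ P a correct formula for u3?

No

u2 = ~(P & R)
u3 = u2 ^ P = (~(P & R)) ^ P
At P=0, Q=0, R=0: circuit gives 1, formula gives 0.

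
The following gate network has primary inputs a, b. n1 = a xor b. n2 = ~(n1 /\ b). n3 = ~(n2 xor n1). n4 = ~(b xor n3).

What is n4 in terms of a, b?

n1 = a xor b
n2 = ~(n1 /\ b) = ~((a xor b) /\ b)
n3 = ~(n2 xor n1) = ~((~((a xor b) /\ b)) xor (a xor b))
n4 = ~(b xor n3) = ~(b xor (~((~((a xor b) /\ b)) xor (a xor b))))

~(b xor (~((~((a xor b) /\ b)) xor (a xor b))))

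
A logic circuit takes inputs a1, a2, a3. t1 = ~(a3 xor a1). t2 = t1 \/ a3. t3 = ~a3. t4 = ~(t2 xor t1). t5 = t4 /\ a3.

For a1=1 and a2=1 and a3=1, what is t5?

t1 = ~(1 xor 1) = 1
t2 = 1 \/ 1 = 1
t4 = ~(1 xor 1) = 1
t5 = 1 /\ 1 = 1

1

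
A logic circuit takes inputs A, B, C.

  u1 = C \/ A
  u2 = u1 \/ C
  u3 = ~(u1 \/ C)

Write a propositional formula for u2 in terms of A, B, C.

u1 = C \/ A
u2 = u1 \/ C = (C \/ A) \/ C

(C \/ A) \/ C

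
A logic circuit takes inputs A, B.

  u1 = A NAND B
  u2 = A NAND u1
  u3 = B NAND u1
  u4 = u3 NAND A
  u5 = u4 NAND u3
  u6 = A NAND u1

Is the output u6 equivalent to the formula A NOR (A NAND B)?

No

u1 = A NAND B
u6 = A NAND u1 = A NAND (A NAND B)
At A=0, B=0: circuit gives 1, formula gives 0.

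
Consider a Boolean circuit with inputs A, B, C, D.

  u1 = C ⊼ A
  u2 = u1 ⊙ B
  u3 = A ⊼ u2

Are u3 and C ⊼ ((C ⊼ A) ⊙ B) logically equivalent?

u1 = C ⊼ A
u2 = u1 ⊙ B = (C ⊼ A) ⊙ B
u3 = A ⊼ u2 = A ⊼ ((C ⊼ A) ⊙ B)
At A=0, B=1, C=1, D=0: circuit gives 1, formula gives 0.

No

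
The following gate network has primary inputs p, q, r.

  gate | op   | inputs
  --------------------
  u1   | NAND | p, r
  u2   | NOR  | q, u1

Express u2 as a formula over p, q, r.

u1 = p NAND r
u2 = q NOR u1 = q NOR (p NAND r)

q NOR (p NAND r)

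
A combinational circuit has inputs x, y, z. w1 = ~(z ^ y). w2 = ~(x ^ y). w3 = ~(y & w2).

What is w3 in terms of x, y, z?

~(y & (~(x ^ y)))

w2 = ~(x ^ y)
w3 = ~(y & w2) = ~(y & (~(x ^ y)))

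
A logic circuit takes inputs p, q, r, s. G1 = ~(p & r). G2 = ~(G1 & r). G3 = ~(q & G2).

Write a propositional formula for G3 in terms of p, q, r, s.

G1 = ~(p & r)
G2 = ~(G1 & r) = ~((~(p & r)) & r)
G3 = ~(q & G2) = ~(q & (~((~(p & r)) & r)))

~(q & (~((~(p & r)) & r)))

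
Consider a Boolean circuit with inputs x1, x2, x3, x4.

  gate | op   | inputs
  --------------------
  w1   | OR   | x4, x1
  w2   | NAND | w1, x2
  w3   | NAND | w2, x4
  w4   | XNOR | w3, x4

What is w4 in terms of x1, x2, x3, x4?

w1 = x4 OR x1
w2 = w1 NAND x2 = (x4 OR x1) NAND x2
w3 = w2 NAND x4 = ((x4 OR x1) NAND x2) NAND x4
w4 = w3 XNOR x4 = (((x4 OR x1) NAND x2) NAND x4) XNOR x4

(((x4 OR x1) NAND x2) NAND x4) XNOR x4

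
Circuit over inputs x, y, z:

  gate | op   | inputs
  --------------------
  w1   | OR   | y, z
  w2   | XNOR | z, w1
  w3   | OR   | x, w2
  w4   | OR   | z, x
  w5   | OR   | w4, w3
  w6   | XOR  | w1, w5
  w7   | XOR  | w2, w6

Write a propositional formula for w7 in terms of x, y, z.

(z XNOR (y OR z)) XOR ((y OR z) XOR ((z OR x) OR (x OR (z XNOR (y OR z)))))

w1 = y OR z
w2 = z XNOR w1 = z XNOR (y OR z)
w3 = x OR w2 = x OR (z XNOR (y OR z))
w4 = z OR x
w5 = w4 OR w3 = (z OR x) OR (x OR (z XNOR (y OR z)))
w6 = w1 XOR w5 = (y OR z) XOR ((z OR x) OR (x OR (z XNOR (y OR z))))
w7 = w2 XOR w6 = (z XNOR (y OR z)) XOR ((y OR z) XOR ((z OR x) OR (x OR (z XNOR (y OR z)))))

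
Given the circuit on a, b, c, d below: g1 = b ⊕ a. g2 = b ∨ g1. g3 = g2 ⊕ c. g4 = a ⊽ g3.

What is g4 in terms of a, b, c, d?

g1 = b ⊕ a
g2 = b ∨ g1 = b ∨ (b ⊕ a)
g3 = g2 ⊕ c = (b ∨ (b ⊕ a)) ⊕ c
g4 = a ⊽ g3 = a ⊽ ((b ∨ (b ⊕ a)) ⊕ c)

a ⊽ ((b ∨ (b ⊕ a)) ⊕ c)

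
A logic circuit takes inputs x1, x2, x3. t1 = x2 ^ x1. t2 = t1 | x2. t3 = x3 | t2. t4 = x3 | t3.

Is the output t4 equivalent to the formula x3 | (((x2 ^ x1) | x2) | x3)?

Yes

t1 = x2 ^ x1
t2 = t1 | x2 = (x2 ^ x1) | x2
t3 = x3 | t2 = x3 | ((x2 ^ x1) | x2)
t4 = x3 | t3 = x3 | (x3 | ((x2 ^ x1) | x2))
At x1=0, x2=0, x3=0: circuit gives 0, formula gives 0.
At x1=0, x2=0, x3=1: circuit gives 1, formula gives 1.
Agrees on all 8 inputs.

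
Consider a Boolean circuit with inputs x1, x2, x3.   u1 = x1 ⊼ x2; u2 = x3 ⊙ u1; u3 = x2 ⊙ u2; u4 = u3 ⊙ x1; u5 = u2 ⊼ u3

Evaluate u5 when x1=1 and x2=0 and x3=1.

u1 = 1 ⊼ 0 = 1
u2 = 1 ⊙ 1 = 1
u3 = 0 ⊙ 1 = 0
u5 = 1 ⊼ 0 = 1

1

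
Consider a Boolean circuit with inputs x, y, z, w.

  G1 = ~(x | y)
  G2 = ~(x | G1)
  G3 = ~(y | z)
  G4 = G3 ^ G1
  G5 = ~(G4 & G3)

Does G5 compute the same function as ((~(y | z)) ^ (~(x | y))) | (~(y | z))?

No

G1 = ~(x | y)
G3 = ~(y | z)
G4 = G3 ^ G1 = (~(y | z)) ^ (~(x | y))
G5 = ~(G4 & G3) = ~(((~(y | z)) ^ (~(x | y))) & (~(y | z)))
At x=0, y=1, z=0, w=0: circuit gives 1, formula gives 0.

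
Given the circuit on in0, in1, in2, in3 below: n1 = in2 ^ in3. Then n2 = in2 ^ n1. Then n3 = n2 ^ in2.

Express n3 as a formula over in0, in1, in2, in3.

n1 = in2 ^ in3
n2 = in2 ^ n1 = in2 ^ (in2 ^ in3)
n3 = n2 ^ in2 = (in2 ^ (in2 ^ in3)) ^ in2

(in2 ^ (in2 ^ in3)) ^ in2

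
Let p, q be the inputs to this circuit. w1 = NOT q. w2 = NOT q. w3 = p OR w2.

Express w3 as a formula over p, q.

w2 = NOT q
w3 = p OR w2 = p OR NOT q

p OR NOT q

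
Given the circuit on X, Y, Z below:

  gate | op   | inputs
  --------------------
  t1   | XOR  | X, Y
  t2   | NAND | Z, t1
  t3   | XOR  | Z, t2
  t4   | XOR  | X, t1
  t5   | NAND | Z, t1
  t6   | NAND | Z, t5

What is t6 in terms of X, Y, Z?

t1 = X XOR Y
t5 = Z NAND t1 = Z NAND (X XOR Y)
t6 = Z NAND t5 = Z NAND (Z NAND (X XOR Y))

Z NAND (Z NAND (X XOR Y))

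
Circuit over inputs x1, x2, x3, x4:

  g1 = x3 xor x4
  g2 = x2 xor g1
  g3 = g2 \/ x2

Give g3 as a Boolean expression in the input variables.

(x2 xor (x3 xor x4)) \/ x2

g1 = x3 xor x4
g2 = x2 xor g1 = x2 xor (x3 xor x4)
g3 = g2 \/ x2 = (x2 xor (x3 xor x4)) \/ x2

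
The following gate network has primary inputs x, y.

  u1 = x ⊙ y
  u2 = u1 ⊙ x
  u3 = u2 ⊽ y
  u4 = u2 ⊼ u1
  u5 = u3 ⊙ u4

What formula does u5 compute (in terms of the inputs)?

(((x ⊙ y) ⊙ x) ⊽ y) ⊙ (((x ⊙ y) ⊙ x) ⊼ (x ⊙ y))

u1 = x ⊙ y
u2 = u1 ⊙ x = (x ⊙ y) ⊙ x
u3 = u2 ⊽ y = ((x ⊙ y) ⊙ x) ⊽ y
u4 = u2 ⊼ u1 = ((x ⊙ y) ⊙ x) ⊼ (x ⊙ y)
u5 = u3 ⊙ u4 = (((x ⊙ y) ⊙ x) ⊽ y) ⊙ (((x ⊙ y) ⊙ x) ⊼ (x ⊙ y))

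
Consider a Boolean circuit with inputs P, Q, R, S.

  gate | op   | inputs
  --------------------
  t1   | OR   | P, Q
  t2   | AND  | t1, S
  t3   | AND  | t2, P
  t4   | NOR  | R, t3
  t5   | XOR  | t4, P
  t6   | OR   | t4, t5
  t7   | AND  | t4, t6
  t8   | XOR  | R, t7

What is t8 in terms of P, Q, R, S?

t1 = P OR Q
t2 = t1 AND S = (P OR Q) AND S
t3 = t2 AND P = ((P OR Q) AND S) AND P
t4 = R NOR t3 = R NOR (((P OR Q) AND S) AND P)
t5 = t4 XOR P = (R NOR (((P OR Q) AND S) AND P)) XOR P
t6 = t4 OR t5 = (R NOR (((P OR Q) AND S) AND P)) OR ((R NOR (((P OR Q) AND S) AND P)) XOR P)
t7 = t4 AND t6 = (R NOR (((P OR Q) AND S) AND P)) AND ((R NOR (((P OR Q) AND S) AND P)) OR ((R NOR (((P OR Q) AND S) AND P)) XOR P))
t8 = R XOR t7 = R XOR ((R NOR (((P OR Q) AND S) AND P)) AND ((R NOR (((P OR Q) AND S) AND P)) OR ((R NOR (((P OR Q) AND S) AND P)) XOR P)))

R XOR ((R NOR (((P OR Q) AND S) AND P)) AND ((R NOR (((P OR Q) AND S) AND P)) OR ((R NOR (((P OR Q) AND S) AND P)) XOR P)))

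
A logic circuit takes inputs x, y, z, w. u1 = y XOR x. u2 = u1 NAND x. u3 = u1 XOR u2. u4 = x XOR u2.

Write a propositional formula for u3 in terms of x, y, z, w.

(y XOR x) XOR ((y XOR x) NAND x)

u1 = y XOR x
u2 = u1 NAND x = (y XOR x) NAND x
u3 = u1 XOR u2 = (y XOR x) XOR ((y XOR x) NAND x)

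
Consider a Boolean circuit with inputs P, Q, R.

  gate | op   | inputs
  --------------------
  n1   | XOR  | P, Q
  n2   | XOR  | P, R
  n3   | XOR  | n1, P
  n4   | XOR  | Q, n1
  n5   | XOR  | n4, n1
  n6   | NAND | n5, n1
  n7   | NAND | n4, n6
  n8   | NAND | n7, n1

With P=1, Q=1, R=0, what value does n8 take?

1

n1 = 1 XOR 1 = 0
n4 = 1 XOR 0 = 1
n5 = 1 XOR 0 = 1
n6 = 1 NAND 0 = 1
n7 = 1 NAND 1 = 0
n8 = 0 NAND 0 = 1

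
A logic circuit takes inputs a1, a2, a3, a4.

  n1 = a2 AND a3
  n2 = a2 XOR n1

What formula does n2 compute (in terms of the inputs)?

a2 XOR (a2 AND a3)

n1 = a2 AND a3
n2 = a2 XOR n1 = a2 XOR (a2 AND a3)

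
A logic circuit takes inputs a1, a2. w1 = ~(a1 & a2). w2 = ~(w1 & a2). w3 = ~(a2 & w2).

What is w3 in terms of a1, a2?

~(a2 & (~((~(a1 & a2)) & a2)))

w1 = ~(a1 & a2)
w2 = ~(w1 & a2) = ~((~(a1 & a2)) & a2)
w3 = ~(a2 & w2) = ~(a2 & (~((~(a1 & a2)) & a2)))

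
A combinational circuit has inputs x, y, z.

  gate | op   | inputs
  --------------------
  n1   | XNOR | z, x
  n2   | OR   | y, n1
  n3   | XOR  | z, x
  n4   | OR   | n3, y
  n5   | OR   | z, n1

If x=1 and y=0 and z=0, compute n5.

0

n1 = 0 XNOR 1 = 0
n5 = 0 OR 0 = 0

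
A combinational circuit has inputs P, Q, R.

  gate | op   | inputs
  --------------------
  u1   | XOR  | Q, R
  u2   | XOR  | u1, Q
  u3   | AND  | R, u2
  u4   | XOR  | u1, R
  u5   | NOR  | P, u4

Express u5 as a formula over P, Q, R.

P NOR ((Q XOR R) XOR R)

u1 = Q XOR R
u4 = u1 XOR R = (Q XOR R) XOR R
u5 = P NOR u4 = P NOR ((Q XOR R) XOR R)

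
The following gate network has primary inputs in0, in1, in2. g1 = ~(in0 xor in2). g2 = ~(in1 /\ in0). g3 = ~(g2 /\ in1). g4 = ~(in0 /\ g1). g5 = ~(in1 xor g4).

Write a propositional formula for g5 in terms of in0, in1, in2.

g1 = ~(in0 xor in2)
g4 = ~(in0 /\ g1) = ~(in0 /\ (~(in0 xor in2)))
g5 = ~(in1 xor g4) = ~(in1 xor (~(in0 /\ (~(in0 xor in2)))))

~(in1 xor (~(in0 /\ (~(in0 xor in2)))))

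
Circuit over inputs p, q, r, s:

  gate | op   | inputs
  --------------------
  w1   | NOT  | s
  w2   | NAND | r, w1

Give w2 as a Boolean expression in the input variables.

w1 = NOT s
w2 = r NAND w1 = r NAND NOT s

r NAND NOT s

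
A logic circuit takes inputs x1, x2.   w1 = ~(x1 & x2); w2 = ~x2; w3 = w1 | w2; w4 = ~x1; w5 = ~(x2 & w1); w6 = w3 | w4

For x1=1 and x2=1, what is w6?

w1 = ~(1 & 1) = 0
w2 = ~1 = 0
w3 = 0 | 0 = 0
w4 = ~1 = 0
w6 = 0 | 0 = 0

0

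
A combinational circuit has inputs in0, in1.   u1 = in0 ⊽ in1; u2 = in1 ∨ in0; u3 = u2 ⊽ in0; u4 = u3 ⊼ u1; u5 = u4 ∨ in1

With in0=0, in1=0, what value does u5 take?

u1 = 0 ⊽ 0 = 1
u2 = 0 ∨ 0 = 0
u3 = 0 ⊽ 0 = 1
u4 = 1 ⊼ 1 = 0
u5 = 0 ∨ 0 = 0

0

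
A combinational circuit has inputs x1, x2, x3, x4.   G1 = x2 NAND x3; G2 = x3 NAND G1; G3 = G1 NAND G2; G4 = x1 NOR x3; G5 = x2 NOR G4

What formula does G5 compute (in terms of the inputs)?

x2 NOR (x1 NOR x3)

G4 = x1 NOR x3
G5 = x2 NOR G4 = x2 NOR (x1 NOR x3)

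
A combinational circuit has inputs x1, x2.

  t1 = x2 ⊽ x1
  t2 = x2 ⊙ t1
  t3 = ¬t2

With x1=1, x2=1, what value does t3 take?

1

t1 = 1 ⊽ 1 = 0
t2 = 1 ⊙ 0 = 0
t3 = ¬0 = 1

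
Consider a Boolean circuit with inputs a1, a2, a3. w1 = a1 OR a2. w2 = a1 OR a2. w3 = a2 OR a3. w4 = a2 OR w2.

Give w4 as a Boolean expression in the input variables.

w2 = a1 OR a2
w4 = a2 OR w2 = a2 OR (a1 OR a2)

a2 OR (a1 OR a2)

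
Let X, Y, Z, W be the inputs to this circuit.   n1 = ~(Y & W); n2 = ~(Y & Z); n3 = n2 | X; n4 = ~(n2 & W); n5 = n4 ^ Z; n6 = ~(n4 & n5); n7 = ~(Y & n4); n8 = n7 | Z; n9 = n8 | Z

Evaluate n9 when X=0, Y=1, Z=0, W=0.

n2 = ~(1 & 0) = 1
n4 = ~(1 & 0) = 1
n7 = ~(1 & 1) = 0
n8 = 0 | 0 = 0
n9 = 0 | 0 = 0

0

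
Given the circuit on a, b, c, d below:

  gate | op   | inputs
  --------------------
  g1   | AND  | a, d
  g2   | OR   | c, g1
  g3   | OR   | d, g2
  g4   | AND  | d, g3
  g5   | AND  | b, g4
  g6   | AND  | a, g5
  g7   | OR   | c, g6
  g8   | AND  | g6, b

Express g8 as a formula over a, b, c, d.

g1 = a AND d
g2 = c OR g1 = c OR (a AND d)
g3 = d OR g2 = d OR (c OR (a AND d))
g4 = d AND g3 = d AND (d OR (c OR (a AND d)))
g5 = b AND g4 = b AND (d AND (d OR (c OR (a AND d))))
g6 = a AND g5 = a AND (b AND (d AND (d OR (c OR (a AND d)))))
g8 = g6 AND b = (a AND (b AND (d AND (d OR (c OR (a AND d)))))) AND b

(a AND (b AND (d AND (d OR (c OR (a AND d)))))) AND b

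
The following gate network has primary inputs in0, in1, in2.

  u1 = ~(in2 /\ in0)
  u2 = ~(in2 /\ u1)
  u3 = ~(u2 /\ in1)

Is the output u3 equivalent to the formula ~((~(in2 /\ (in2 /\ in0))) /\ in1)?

u1 = ~(in2 /\ in0)
u2 = ~(in2 /\ u1) = ~(in2 /\ (~(in2 /\ in0)))
u3 = ~(u2 /\ in1) = ~((~(in2 /\ (~(in2 /\ in0)))) /\ in1)
At in0=0, in1=1, in2=1: circuit gives 1, formula gives 0.

No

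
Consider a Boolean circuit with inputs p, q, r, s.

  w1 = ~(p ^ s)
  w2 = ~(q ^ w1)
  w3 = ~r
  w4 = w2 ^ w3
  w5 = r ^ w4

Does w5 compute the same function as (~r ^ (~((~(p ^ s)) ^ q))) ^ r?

Yes

w1 = ~(p ^ s)
w2 = ~(q ^ w1) = ~(q ^ (~(p ^ s)))
w3 = ~r
w4 = w2 ^ w3 = (~(q ^ (~(p ^ s)))) ^ ~r
w5 = r ^ w4 = r ^ ((~(q ^ (~(p ^ s)))) ^ ~r)
At p=0, q=0, r=0, s=1: circuit gives 0, formula gives 0.
At p=0, q=0, r=0, s=0: circuit gives 1, formula gives 1.
Agrees on all 16 inputs.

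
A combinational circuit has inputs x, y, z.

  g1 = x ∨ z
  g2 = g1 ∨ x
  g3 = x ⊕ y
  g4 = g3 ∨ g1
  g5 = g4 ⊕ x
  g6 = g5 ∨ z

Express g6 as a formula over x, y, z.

(((x ⊕ y) ∨ (x ∨ z)) ⊕ x) ∨ z

g1 = x ∨ z
g3 = x ⊕ y
g4 = g3 ∨ g1 = (x ⊕ y) ∨ (x ∨ z)
g5 = g4 ⊕ x = ((x ⊕ y) ∨ (x ∨ z)) ⊕ x
g6 = g5 ∨ z = (((x ⊕ y) ∨ (x ∨ z)) ⊕ x) ∨ z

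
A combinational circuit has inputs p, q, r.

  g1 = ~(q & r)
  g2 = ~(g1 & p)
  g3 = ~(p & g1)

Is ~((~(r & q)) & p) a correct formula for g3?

g1 = ~(q & r)
g3 = ~(p & g1) = ~(p & (~(q & r)))
At p=1, q=0, r=0: circuit gives 0, formula gives 0.
At p=0, q=0, r=0: circuit gives 1, formula gives 1.
Agrees on all 8 inputs.

Yes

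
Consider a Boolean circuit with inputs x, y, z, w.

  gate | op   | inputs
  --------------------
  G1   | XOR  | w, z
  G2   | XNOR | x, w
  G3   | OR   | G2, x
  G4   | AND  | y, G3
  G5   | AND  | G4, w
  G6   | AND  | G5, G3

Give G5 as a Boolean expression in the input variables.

G2 = x XNOR w
G3 = G2 OR x = (x XNOR w) OR x
G4 = y AND G3 = y AND ((x XNOR w) OR x)
G5 = G4 AND w = (y AND ((x XNOR w) OR x)) AND w

(y AND ((x XNOR w) OR x)) AND w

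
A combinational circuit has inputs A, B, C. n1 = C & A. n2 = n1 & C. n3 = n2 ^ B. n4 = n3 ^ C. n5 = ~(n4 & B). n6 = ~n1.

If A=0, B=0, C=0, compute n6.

1

n1 = 0 & 0 = 0
n6 = ~0 = 1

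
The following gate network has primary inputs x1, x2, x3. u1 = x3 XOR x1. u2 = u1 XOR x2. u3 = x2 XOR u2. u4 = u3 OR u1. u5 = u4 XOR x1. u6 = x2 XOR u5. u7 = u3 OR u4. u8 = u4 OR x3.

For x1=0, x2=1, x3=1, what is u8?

u1 = 1 XOR 0 = 1
u2 = 1 XOR 1 = 0
u3 = 1 XOR 0 = 1
u4 = 1 OR 1 = 1
u8 = 1 OR 1 = 1

1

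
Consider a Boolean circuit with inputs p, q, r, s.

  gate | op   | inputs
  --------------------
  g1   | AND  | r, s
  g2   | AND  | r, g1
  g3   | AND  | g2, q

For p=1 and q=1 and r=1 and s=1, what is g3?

1

g1 = 1 AND 1 = 1
g2 = 1 AND 1 = 1
g3 = 1 AND 1 = 1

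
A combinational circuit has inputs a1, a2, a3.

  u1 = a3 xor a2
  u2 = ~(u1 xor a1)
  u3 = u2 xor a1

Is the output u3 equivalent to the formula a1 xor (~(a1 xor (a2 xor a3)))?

Yes

u1 = a3 xor a2
u2 = ~(u1 xor a1) = ~((a3 xor a2) xor a1)
u3 = u2 xor a1 = (~((a3 xor a2) xor a1)) xor a1
At a1=0, a2=0, a3=1: circuit gives 0, formula gives 0.
At a1=0, a2=0, a3=0: circuit gives 1, formula gives 1.
Agrees on all 8 inputs.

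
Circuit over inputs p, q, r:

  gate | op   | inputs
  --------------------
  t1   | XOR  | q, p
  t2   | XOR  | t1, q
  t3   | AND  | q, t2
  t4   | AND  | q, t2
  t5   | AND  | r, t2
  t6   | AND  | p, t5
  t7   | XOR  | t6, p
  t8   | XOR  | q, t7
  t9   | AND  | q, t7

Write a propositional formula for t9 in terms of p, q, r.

q AND ((p AND (r AND ((q XOR p) XOR q))) XOR p)

t1 = q XOR p
t2 = t1 XOR q = (q XOR p) XOR q
t5 = r AND t2 = r AND ((q XOR p) XOR q)
t6 = p AND t5 = p AND (r AND ((q XOR p) XOR q))
t7 = t6 XOR p = (p AND (r AND ((q XOR p) XOR q))) XOR p
t9 = q AND t7 = q AND ((p AND (r AND ((q XOR p) XOR q))) XOR p)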